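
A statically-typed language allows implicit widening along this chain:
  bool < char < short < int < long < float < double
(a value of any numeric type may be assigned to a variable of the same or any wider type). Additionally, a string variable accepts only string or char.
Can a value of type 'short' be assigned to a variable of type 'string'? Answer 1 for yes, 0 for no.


Target variable type: string
Source value type: short
Rule: string accepts only {string, char}
  source 'short' in {string, char}? No
Result: 0

0


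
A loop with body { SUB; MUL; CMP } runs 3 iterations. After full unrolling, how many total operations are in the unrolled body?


Loop body operations: SUB, MUL, CMP (3 ops per iteration)
Unrolling 3 iterations:
  Iteration 1: SUB, MUL, CMP (3 ops)
  Iteration 2: SUB, MUL, CMP (3 ops)
  Iteration 3: SUB, MUL, CMP (3 ops)
Total: 3 iterations * 3 ops/iter = 9 operations

9


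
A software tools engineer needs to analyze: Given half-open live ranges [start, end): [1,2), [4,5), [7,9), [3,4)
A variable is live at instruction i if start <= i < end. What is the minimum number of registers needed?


Live ranges:
  Var0: [1, 2)
  Var1: [4, 5)
  Var2: [7, 9)
  Var3: [3, 4)
Sweep-line events (position, delta, active):
  pos=1 start -> active=1
  pos=2 end -> active=0
  pos=3 start -> active=1
  pos=4 end -> active=0
  pos=4 start -> active=1
  pos=5 end -> active=0
  pos=7 start -> active=1
  pos=9 end -> active=0
Maximum simultaneous active: 1
Minimum registers needed: 1

1


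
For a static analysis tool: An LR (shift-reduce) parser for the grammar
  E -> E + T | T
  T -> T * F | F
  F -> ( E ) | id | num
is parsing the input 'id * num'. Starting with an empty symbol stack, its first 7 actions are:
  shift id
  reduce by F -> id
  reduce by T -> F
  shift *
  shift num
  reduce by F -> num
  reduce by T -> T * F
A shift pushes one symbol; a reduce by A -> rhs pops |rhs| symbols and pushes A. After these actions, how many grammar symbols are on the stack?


Tracking the symbol stack through each action:
  Action 1: shift 'id' : push -> stack = [id] (size 1)
  Action 2: reduce by F -> id : pop 1, push F -> stack = [F] (size 1)
  Action 3: reduce by T -> F : pop 1, push T -> stack = [T] (size 1)
  Action 4: shift '*' : push -> stack = [T, *] (size 2)
  Action 5: shift 'num' : push -> stack = [T, *, num] (size 3)
  Action 6: reduce by F -> num : pop 1, push F -> stack = [T, *, F] (size 3)
  Action 7: reduce by T -> T * F : pop 3, push T -> stack = [T] (size 1)
Final stack size: 1

1


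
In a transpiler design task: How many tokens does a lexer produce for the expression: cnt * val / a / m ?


Scanning 'cnt * val / a / m'
Token 1: 'cnt' -> identifier
Token 2: '*' -> operator
Token 3: 'val' -> identifier
Token 4: '/' -> operator
Token 5: 'a' -> identifier
Token 6: '/' -> operator
Token 7: 'm' -> identifier
Total tokens: 7

7


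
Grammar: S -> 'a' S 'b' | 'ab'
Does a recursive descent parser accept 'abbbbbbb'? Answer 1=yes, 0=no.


Grammar accepts strings of the form a^n b^n (n >= 1)
Word: 'abbbbbbb'
Counting: 1 a's and 7 b's
Check: 1 == 7? No
Mismatch: a-count != b-count
Rejected

0


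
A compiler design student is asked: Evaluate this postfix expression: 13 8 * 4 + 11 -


Processing tokens left to right:
Push 13, Push 8
Pop 13 and 8, compute 13 * 8 = 104, push 104
Push 4
Pop 104 and 4, compute 104 + 4 = 108, push 108
Push 11
Pop 108 and 11, compute 108 - 11 = 97, push 97
Stack result: 97

97


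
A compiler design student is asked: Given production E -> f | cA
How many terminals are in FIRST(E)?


Production: E -> f | cA
Examining each alternative for leading terminals:
  E -> f : first terminal = 'f'
  E -> cA : first terminal = 'c'
FIRST(E) = {c, f}
Count: 2

2


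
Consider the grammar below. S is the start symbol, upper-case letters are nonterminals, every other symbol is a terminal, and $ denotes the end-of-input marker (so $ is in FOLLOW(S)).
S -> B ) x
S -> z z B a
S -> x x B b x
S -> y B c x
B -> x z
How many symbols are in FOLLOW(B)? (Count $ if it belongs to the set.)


S is the start symbol and does not occur in any rule body, so FOLLOW(S) = {$}.
Examining every occurrence of B in a rule body:
  S -> B ) x : B is followed by terminal ')' -> add ')'
  S -> z z B a : B is followed by terminal 'a' -> add 'a'
  S -> x x B b x : B is followed by terminal 'b' -> add 'b'
  S -> y B c x : B is followed by terminal 'c' -> add 'c'
  B -> x z : B does not occur in the body -> contributes nothing
FOLLOW(B) = {), a, b, c}
Count: 4

4


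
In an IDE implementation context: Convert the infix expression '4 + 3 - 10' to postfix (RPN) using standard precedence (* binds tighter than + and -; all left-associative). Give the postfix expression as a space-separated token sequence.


Applying the shunting-yard algorithm:
  Operand 4 -> output
  Push '+' onto operator stack -> op-stack: [+]
  Operand 3 -> output
  See '-' (prec 1); top '+' (prec 1) >= it -> pop '+' to output
  Push '-' onto operator stack -> op-stack: [-]
  Operand 10 -> output
  End of input: pop '-' to output
Postfix result: 4 3 + 10 -

4 3 + 10 -


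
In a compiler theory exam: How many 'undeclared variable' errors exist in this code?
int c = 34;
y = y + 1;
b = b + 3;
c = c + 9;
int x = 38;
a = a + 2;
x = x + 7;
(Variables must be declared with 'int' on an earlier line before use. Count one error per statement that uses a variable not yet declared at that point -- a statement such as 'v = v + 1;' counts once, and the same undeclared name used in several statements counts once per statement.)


Scanning code line by line:
  Line 1: declare 'c' -> declared = ['c']
  Line 2: use 'y' -> ERROR (undeclared)
  Line 3: use 'b' -> ERROR (undeclared)
  Line 4: use 'c' -> OK (declared)
  Line 5: declare 'x' -> declared = ['c', 'x']
  Line 6: use 'a' -> ERROR (undeclared)
  Line 7: use 'x' -> OK (declared)
Total undeclared variable errors: 3

3


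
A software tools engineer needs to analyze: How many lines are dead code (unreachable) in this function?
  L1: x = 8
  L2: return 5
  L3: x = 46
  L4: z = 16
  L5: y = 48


Analyzing control flow:
  L1: reachable (before return)
  L2: reachable (return statement)
  L3: DEAD (after return at L2)
  L4: DEAD (after return at L2)
  L5: DEAD (after return at L2)
Return at L2, total lines = 5
Dead lines: L3 through L5
Count: 3

3


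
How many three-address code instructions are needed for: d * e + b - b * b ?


Expression: d * e + b - b * b
Generating three-address code (respecting * over +/- precedence):
  Instruction 1: t1 = d * e
  Instruction 2: t2 = b * b
  Instruction 3: t3 = t1 + b
  Instruction 4: t4 = t3 - t2
Total instructions: 4

4


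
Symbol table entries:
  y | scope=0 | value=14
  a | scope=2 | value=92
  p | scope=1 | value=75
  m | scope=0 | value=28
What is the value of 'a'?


Searching symbol table for 'a':
  y | scope=0 | value=14
  a | scope=2 | value=92 <- MATCH
  p | scope=1 | value=75
  m | scope=0 | value=28
Found 'a' at scope 2 with value 92

92


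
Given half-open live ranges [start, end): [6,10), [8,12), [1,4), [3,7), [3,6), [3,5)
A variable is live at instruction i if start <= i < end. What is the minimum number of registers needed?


Live ranges:
  Var0: [6, 10)
  Var1: [8, 12)
  Var2: [1, 4)
  Var3: [3, 7)
  Var4: [3, 6)
  Var5: [3, 5)
Sweep-line events (position, delta, active):
  pos=1 start -> active=1
  pos=3 start -> active=2
  pos=3 start -> active=3
  pos=3 start -> active=4
  pos=4 end -> active=3
  pos=5 end -> active=2
  pos=6 end -> active=1
  pos=6 start -> active=2
  pos=7 end -> active=1
  pos=8 start -> active=2
  pos=10 end -> active=1
  pos=12 end -> active=0
Maximum simultaneous active: 4
Minimum registers needed: 4

4


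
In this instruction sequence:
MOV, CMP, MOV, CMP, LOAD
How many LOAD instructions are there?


Scanning instruction sequence for LOAD:
  Position 1: MOV
  Position 2: CMP
  Position 3: MOV
  Position 4: CMP
  Position 5: LOAD <- MATCH
Matches at positions: [5]
Total LOAD count: 1

1


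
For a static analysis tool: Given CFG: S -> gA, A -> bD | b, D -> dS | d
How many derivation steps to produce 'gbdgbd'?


Grammar: S -> gA, A -> bD | b, D -> dS | d
Deriving 'gbdgbd':
Step 1: S -> gA => gA
Step 2: A -> bD => gbD
Step 3: D -> dS => gbdS
Step 4: S -> gA => gbdgA
Step 5: A -> bD => gbdgbD
Step 6: D -> d => gbdgbd
Total derivation steps: 6

6


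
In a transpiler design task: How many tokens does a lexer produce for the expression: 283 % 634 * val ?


Scanning '283 % 634 * val'
Token 1: '283' -> integer_literal
Token 2: '%' -> operator
Token 3: '634' -> integer_literal
Token 4: '*' -> operator
Token 5: 'val' -> identifier
Total tokens: 5

5


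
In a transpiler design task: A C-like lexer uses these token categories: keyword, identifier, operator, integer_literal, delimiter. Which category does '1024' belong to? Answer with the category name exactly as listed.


Token: '1024'
Checking categories:
  identifier: no
  integer_literal: YES
  operator: no
  keyword: no
  delimiter: no
Category: integer_literal

integer_literal


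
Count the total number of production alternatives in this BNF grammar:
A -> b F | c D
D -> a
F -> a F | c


Counting alternatives per rule:
  A: 2 alternative(s)
  D: 1 alternative(s)
  F: 2 alternative(s)
Sum: 2 + 1 + 2 = 5

5


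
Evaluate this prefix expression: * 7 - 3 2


Parsing prefix expression: * 7 - 3 2
Step 1: Innermost operation '- 3 2'
  3 - 2 = 1
Step 2: Outer operation '* 7 [1]'
  7 * 1 = 7

7


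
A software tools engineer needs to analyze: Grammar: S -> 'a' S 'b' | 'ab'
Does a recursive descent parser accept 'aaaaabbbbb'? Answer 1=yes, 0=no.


Grammar accepts strings of the form a^n b^n (n >= 1)
Word: 'aaaaabbbbb'
Counting: 5 a's and 5 b's
Check: 5 == 5? Yes
Derivation (S -> aSb applied 4 time(s), then S -> ab): S => aSb => aaSbb => aaaSbbb => aaaaSbbbb => aaaaabbbbb
Accepted

1


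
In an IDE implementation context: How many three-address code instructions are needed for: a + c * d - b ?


Expression: a + c * d - b
Generating three-address code (respecting * over +/- precedence):
  Instruction 1: t1 = c * d
  Instruction 2: t2 = a + t1
  Instruction 3: t3 = t2 - b
Total instructions: 3

3


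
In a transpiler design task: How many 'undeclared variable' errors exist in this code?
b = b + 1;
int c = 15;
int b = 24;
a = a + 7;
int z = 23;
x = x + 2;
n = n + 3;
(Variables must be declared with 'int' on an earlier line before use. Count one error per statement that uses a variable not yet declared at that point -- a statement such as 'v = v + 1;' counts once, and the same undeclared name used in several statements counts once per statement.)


Scanning code line by line:
  Line 1: use 'b' -> ERROR (undeclared)
  Line 2: declare 'c' -> declared = ['c']
  Line 3: declare 'b' -> declared = ['b', 'c']
  Line 4: use 'a' -> ERROR (undeclared)
  Line 5: declare 'z' -> declared = ['b', 'c', 'z']
  Line 6: use 'x' -> ERROR (undeclared)
  Line 7: use 'n' -> ERROR (undeclared)
Total undeclared variable errors: 4

4


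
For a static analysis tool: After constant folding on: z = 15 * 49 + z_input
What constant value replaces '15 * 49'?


Identifying constant sub-expression:
  Original: z = 15 * 49 + z_input
  15 and 49 are both compile-time constants
  Evaluating: 15 * 49 = 735
  After folding: z = 735 + z_input

735


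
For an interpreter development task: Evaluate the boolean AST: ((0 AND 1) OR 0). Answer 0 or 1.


Step 1: Evaluate inner node
  0 AND 1 = 0
Step 2: Evaluate root node
  0 OR 0 = 0

0


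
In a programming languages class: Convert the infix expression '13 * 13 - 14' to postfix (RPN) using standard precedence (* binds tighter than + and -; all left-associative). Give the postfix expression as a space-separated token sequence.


Applying the shunting-yard algorithm:
  Operand 13 -> output
  Push '*' onto operator stack -> op-stack: [*]
  Operand 13 -> output
  See '-' (prec 1); top '*' (prec 2) >= it -> pop '*' to output
  Push '-' onto operator stack -> op-stack: [-]
  Operand 14 -> output
  End of input: pop '-' to output
Postfix result: 13 13 * 14 -

13 13 * 14 -


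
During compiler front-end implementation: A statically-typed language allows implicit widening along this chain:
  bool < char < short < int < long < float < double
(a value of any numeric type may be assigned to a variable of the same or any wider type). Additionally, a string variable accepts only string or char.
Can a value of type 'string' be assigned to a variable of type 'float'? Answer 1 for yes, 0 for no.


Target variable type: float
Source value type: string
Rule: string cannot widen to any numeric type
Result: 0

0


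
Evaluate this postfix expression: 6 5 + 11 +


Processing tokens left to right:
Push 6, Push 5
Pop 6 and 5, compute 6 + 5 = 11, push 11
Push 11
Pop 11 and 11, compute 11 + 11 = 22, push 22
Stack result: 22

22


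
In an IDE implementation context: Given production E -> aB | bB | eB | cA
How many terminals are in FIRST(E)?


Production: E -> aB | bB | eB | cA
Examining each alternative for leading terminals:
  E -> aB : first terminal = 'a'
  E -> bB : first terminal = 'b'
  E -> eB : first terminal = 'e'
  E -> cA : first terminal = 'c'
FIRST(E) = {a, b, c, e}
Count: 4

4


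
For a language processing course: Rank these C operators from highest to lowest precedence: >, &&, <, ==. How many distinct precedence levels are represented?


Looking up precedence for each operator:
  > -> precedence 4
  && -> precedence 2
  < -> precedence 4
  == -> precedence 3
Sorted highest to lowest: >, <, ==, &&
Distinct precedence values: [4, 3, 2]
Number of distinct levels: 3

3


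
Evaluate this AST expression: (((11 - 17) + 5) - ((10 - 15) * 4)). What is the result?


Expression: (((11 - 17) + 5) - ((10 - 15) * 4))
Evaluating step by step:
  11 - 17 = -6
  -6 + 5 = -1
  10 - 15 = -5
  -5 * 4 = -20
  -1 - -20 = 19
Result: 19

19


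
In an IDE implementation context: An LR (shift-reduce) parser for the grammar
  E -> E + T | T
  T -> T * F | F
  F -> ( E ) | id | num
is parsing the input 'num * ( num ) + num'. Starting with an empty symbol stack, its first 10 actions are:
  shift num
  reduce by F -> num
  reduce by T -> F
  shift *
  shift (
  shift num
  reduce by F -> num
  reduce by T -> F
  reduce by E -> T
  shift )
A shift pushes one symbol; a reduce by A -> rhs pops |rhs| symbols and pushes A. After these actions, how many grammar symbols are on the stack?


Tracking the symbol stack through each action:
  Action 1: shift 'num' : push -> stack = [num] (size 1)
  Action 2: reduce by F -> num : pop 1, push F -> stack = [F] (size 1)
  Action 3: reduce by T -> F : pop 1, push T -> stack = [T] (size 1)
  Action 4: shift '*' : push -> stack = [T, *] (size 2)
  Action 5: shift '(' : push -> stack = [T, *, (] (size 3)
  Action 6: shift 'num' : push -> stack = [T, *, (, num] (size 4)
  Action 7: reduce by F -> num : pop 1, push F -> stack = [T, *, (, F] (size 4)
  Action 8: reduce by T -> F : pop 1, push T -> stack = [T, *, (, T] (size 4)
  Action 9: reduce by E -> T : pop 1, push E -> stack = [T, *, (, E] (size 4)
  Action 10: shift ')' : push -> stack = [T, *, (, E, )] (size 5)
Final stack size: 5

5


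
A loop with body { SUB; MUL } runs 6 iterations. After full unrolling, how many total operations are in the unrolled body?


Loop body operations: SUB, MUL (2 ops per iteration)
Unrolling 6 iterations:
  Iteration 1: SUB, MUL (2 ops)
  Iteration 2: SUB, MUL (2 ops)
  Iteration 3: SUB, MUL (2 ops)
  Iteration 4: SUB, MUL (2 ops)
  Iteration 5: SUB, MUL (2 ops)
  Iteration 6: SUB, MUL (2 ops)
Total: 6 iterations * 2 ops/iter = 12 operations

12


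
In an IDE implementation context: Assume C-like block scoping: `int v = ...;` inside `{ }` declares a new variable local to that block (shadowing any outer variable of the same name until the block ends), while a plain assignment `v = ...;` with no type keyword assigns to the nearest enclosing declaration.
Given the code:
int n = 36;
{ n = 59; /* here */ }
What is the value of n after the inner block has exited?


Analyzing scoping rules:
Outer scope: declares n = 36
Inner block: 'n = 59;' has no type keyword, so it is an assignment to the outer n (no shadowing)
The assignment changed the outer variable itself, so the new value persists after the block -> 59
Result: 59

59


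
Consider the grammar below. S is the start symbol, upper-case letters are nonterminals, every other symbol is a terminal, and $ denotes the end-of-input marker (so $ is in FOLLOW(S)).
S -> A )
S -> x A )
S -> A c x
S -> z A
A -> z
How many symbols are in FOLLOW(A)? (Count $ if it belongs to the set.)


S is the start symbol and does not occur in any rule body, so FOLLOW(S) = {$}.
Examining every occurrence of A in a rule body:
  S -> A ) : A is followed by terminal ')' -> add ')'
  S -> x A ) : A is followed by terminal ')' -> add ')' (already in the set)
  S -> A c x : A is followed by terminal 'c' -> add 'c'
  S -> z A : A is at the right end -> add FOLLOW(S) = {$}
  A -> z : A does not occur in the body -> contributes nothing
FOLLOW(A) = {), c, $}
Count: 3

3


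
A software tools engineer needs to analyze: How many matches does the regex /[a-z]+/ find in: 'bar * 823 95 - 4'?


Pattern: /[a-z]+/ (identifiers)
Input: 'bar * 823 95 - 4'
Scanning for matches:
  Match 1: 'bar'
Total matches: 1

1


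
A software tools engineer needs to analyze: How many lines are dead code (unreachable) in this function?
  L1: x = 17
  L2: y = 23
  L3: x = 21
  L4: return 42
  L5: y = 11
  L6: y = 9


Analyzing control flow:
  L1: reachable (before return)
  L2: reachable (before return)
  L3: reachable (before return)
  L4: reachable (return statement)
  L5: DEAD (after return at L4)
  L6: DEAD (after return at L4)
Return at L4, total lines = 6
Dead lines: L5 through L6
Count: 2

2


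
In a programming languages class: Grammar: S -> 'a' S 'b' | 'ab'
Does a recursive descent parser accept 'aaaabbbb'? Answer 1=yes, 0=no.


Grammar accepts strings of the form a^n b^n (n >= 1)
Word: 'aaaabbbb'
Counting: 4 a's and 4 b's
Check: 4 == 4? Yes
Derivation (S -> aSb applied 3 time(s), then S -> ab): S => aSb => aaSbb => aaaSbbb => aaaabbbb
Accepted

1


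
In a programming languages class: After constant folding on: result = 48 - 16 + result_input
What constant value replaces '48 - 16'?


Identifying constant sub-expression:
  Original: result = 48 - 16 + result_input
  48 and 16 are both compile-time constants
  Evaluating: 48 - 16 = 32
  After folding: result = 32 + result_input

32


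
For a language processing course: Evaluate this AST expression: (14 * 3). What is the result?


Expression: (14 * 3)
Evaluating step by step:
  14 * 3 = 42
Result: 42

42


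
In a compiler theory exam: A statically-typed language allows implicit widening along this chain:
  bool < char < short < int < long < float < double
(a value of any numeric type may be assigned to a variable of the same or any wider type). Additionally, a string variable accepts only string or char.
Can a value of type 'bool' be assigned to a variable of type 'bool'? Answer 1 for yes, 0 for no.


Target variable type: bool
Source value type: bool
Numeric ranks: bool=0, bool=0
Widening allowed iff rank(source) <= rank(target): 0 <= 0? Yes
Result: 1

1


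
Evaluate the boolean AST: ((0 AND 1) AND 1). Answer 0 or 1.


Step 1: Evaluate inner node
  0 AND 1 = 0
Step 2: Evaluate root node
  0 AND 1 = 0

0


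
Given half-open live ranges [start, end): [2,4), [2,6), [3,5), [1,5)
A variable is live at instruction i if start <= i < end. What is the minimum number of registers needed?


Live ranges:
  Var0: [2, 4)
  Var1: [2, 6)
  Var2: [3, 5)
  Var3: [1, 5)
Sweep-line events (position, delta, active):
  pos=1 start -> active=1
  pos=2 start -> active=2
  pos=2 start -> active=3
  pos=3 start -> active=4
  pos=4 end -> active=3
  pos=5 end -> active=2
  pos=5 end -> active=1
  pos=6 end -> active=0
Maximum simultaneous active: 4
Minimum registers needed: 4

4


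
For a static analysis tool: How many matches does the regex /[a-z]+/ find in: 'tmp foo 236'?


Pattern: /[a-z]+/ (identifiers)
Input: 'tmp foo 236'
Scanning for matches:
  Match 1: 'tmp'
  Match 2: 'foo'
Total matches: 2

2


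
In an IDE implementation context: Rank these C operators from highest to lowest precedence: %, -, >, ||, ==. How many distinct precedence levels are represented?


Looking up precedence for each operator:
  % -> precedence 6
  - -> precedence 5
  > -> precedence 4
  || -> precedence 1
  == -> precedence 3
Sorted highest to lowest: %, -, >, ==, ||
Distinct precedence values: [6, 5, 4, 3, 1]
Number of distinct levels: 5

5


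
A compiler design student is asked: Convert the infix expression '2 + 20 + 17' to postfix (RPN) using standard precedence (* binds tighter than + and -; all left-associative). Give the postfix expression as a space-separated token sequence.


Applying the shunting-yard algorithm:
  Operand 2 -> output
  Push '+' onto operator stack -> op-stack: [+]
  Operand 20 -> output
  See '+' (prec 1); top '+' (prec 1) >= it -> pop '+' to output
  Push '+' onto operator stack -> op-stack: [+]
  Operand 17 -> output
  End of input: pop '+' to output
Postfix result: 2 20 + 17 +

2 20 + 17 +


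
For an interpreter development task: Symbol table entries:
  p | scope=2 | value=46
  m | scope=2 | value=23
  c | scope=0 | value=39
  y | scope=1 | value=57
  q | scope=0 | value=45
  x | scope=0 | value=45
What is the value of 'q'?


Searching symbol table for 'q':
  p | scope=2 | value=46
  m | scope=2 | value=23
  c | scope=0 | value=39
  y | scope=1 | value=57
  q | scope=0 | value=45 <- MATCH
  x | scope=0 | value=45
Found 'q' at scope 0 with value 45

45


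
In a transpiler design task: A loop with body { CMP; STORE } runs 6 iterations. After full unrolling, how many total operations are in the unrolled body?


Loop body operations: CMP, STORE (2 ops per iteration)
Unrolling 6 iterations:
  Iteration 1: CMP, STORE (2 ops)
  Iteration 2: CMP, STORE (2 ops)
  Iteration 3: CMP, STORE (2 ops)
  Iteration 4: CMP, STORE (2 ops)
  Iteration 5: CMP, STORE (2 ops)
  Iteration 6: CMP, STORE (2 ops)
Total: 6 iterations * 2 ops/iter = 12 operations

12


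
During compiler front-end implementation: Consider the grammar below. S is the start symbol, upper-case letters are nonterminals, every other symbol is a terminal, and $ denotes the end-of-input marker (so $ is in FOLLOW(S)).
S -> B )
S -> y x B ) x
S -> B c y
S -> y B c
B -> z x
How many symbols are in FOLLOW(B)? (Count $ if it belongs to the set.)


S is the start symbol and does not occur in any rule body, so FOLLOW(S) = {$}.
Examining every occurrence of B in a rule body:
  S -> B ) : B is followed by terminal ')' -> add ')'
  S -> y x B ) x : B is followed by terminal ')' -> add ')' (already in the set)
  S -> B c y : B is followed by terminal 'c' -> add 'c'
  S -> y B c : B is followed by terminal 'c' -> add 'c' (already in the set)
  B -> z x : B does not occur in the body -> contributes nothing
FOLLOW(B) = {), c}
Count: 2

2


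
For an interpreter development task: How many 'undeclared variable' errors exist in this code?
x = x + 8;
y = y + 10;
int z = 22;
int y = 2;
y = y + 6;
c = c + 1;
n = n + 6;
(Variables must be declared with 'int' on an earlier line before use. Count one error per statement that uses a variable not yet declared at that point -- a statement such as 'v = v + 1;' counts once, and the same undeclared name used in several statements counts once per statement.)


Scanning code line by line:
  Line 1: use 'x' -> ERROR (undeclared)
  Line 2: use 'y' -> ERROR (undeclared)
  Line 3: declare 'z' -> declared = ['z']
  Line 4: declare 'y' -> declared = ['y', 'z']
  Line 5: use 'y' -> OK (declared)
  Line 6: use 'c' -> ERROR (undeclared)
  Line 7: use 'n' -> ERROR (undeclared)
Total undeclared variable errors: 4

4


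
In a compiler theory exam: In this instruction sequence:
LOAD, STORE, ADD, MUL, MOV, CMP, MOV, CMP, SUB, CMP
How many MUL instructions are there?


Scanning instruction sequence for MUL:
  Position 1: LOAD
  Position 2: STORE
  Position 3: ADD
  Position 4: MUL <- MATCH
  Position 5: MOV
  Position 6: CMP
  Position 7: MOV
  Position 8: CMP
  Position 9: SUB
  Position 10: CMP
Matches at positions: [4]
Total MUL count: 1

1


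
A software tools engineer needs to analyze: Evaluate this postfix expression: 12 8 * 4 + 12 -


Processing tokens left to right:
Push 12, Push 8
Pop 12 and 8, compute 12 * 8 = 96, push 96
Push 4
Pop 96 and 4, compute 96 + 4 = 100, push 100
Push 12
Pop 100 and 12, compute 100 - 12 = 88, push 88
Stack result: 88

88


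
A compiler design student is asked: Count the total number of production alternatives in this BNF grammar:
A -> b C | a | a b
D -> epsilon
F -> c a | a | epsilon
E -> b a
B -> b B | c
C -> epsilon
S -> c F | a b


Counting alternatives per rule:
  A: 3 alternative(s)
  D: 1 alternative(s)
  F: 3 alternative(s)
  E: 1 alternative(s)
  B: 2 alternative(s)
  C: 1 alternative(s)
  S: 2 alternative(s)
Sum: 3 + 1 + 3 + 1 + 2 + 1 + 2 = 13

13


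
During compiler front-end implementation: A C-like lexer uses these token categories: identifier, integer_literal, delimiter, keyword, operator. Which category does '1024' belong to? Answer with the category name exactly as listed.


Token: '1024'
Checking categories:
  identifier: no
  integer_literal: YES
  operator: no
  keyword: no
  delimiter: no
Category: integer_literal

integer_literal


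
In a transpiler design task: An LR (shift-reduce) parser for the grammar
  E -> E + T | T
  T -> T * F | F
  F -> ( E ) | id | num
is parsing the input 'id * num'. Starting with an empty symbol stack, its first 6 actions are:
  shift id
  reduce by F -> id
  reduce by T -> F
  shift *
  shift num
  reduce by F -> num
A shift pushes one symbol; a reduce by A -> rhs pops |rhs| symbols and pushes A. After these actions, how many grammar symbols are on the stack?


Tracking the symbol stack through each action:
  Action 1: shift 'id' : push -> stack = [id] (size 1)
  Action 2: reduce by F -> id : pop 1, push F -> stack = [F] (size 1)
  Action 3: reduce by T -> F : pop 1, push T -> stack = [T] (size 1)
  Action 4: shift '*' : push -> stack = [T, *] (size 2)
  Action 5: shift 'num' : push -> stack = [T, *, num] (size 3)
  Action 6: reduce by F -> num : pop 1, push F -> stack = [T, *, F] (size 3)
Final stack size: 3

3


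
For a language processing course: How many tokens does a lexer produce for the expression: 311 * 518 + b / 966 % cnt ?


Scanning '311 * 518 + b / 966 % cnt'
Token 1: '311' -> integer_literal
Token 2: '*' -> operator
Token 3: '518' -> integer_literal
Token 4: '+' -> operator
Token 5: 'b' -> identifier
Token 6: '/' -> operator
Token 7: '966' -> integer_literal
Token 8: '%' -> operator
Token 9: 'cnt' -> identifier
Total tokens: 9

9


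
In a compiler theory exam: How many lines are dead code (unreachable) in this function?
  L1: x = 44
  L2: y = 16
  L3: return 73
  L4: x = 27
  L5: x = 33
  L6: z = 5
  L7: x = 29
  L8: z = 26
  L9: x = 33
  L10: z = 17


Analyzing control flow:
  L1: reachable (before return)
  L2: reachable (before return)
  L3: reachable (return statement)
  L4: DEAD (after return at L3)
  L5: DEAD (after return at L3)
  L6: DEAD (after return at L3)
  L7: DEAD (after return at L3)
  L8: DEAD (after return at L3)
  L9: DEAD (after return at L3)
  L10: DEAD (after return at L3)
Return at L3, total lines = 10
Dead lines: L4 through L10
Count: 7

7


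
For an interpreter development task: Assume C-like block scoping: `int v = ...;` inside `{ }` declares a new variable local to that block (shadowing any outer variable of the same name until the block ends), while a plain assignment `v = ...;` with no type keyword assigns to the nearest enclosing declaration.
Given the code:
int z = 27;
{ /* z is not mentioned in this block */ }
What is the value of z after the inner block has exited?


Analyzing scoping rules:
Outer scope: declares z = 27
Inner block: z is neither redeclared nor assigned -> unchanged
After the block -> 27
Result: 27

27


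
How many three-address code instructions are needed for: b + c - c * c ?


Expression: b + c - c * c
Generating three-address code (respecting * over +/- precedence):
  Instruction 1: t1 = c * c
  Instruction 2: t2 = b + c
  Instruction 3: t3 = t2 - t1
Total instructions: 3

3


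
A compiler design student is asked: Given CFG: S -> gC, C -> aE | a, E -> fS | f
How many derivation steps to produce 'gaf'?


Grammar: S -> gC, C -> aE | a, E -> fS | f
Deriving 'gaf':
Step 1: S -> gC => gC
Step 2: C -> aE => gaE
Step 3: E -> f => gaf
Total derivation steps: 3

3


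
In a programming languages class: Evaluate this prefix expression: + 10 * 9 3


Parsing prefix expression: + 10 * 9 3
Step 1: Innermost operation '* 9 3'
  9 * 3 = 27
Step 2: Outer operation '+ 10 [27]'
  10 + 27 = 37

37


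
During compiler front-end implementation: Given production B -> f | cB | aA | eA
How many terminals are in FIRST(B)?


Production: B -> f | cB | aA | eA
Examining each alternative for leading terminals:
  B -> f : first terminal = 'f'
  B -> cB : first terminal = 'c'
  B -> aA : first terminal = 'a'
  B -> eA : first terminal = 'e'
FIRST(B) = {a, c, e, f}
Count: 4

4


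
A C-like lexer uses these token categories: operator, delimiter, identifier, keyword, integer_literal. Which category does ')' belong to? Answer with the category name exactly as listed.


Token: ')'
Checking categories:
  identifier: no
  integer_literal: no
  operator: no
  keyword: no
  delimiter: YES
Category: delimiter

delimiter


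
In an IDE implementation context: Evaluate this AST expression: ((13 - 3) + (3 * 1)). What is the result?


Expression: ((13 - 3) + (3 * 1))
Evaluating step by step:
  13 - 3 = 10
  3 * 1 = 3
  10 + 3 = 13
Result: 13

13


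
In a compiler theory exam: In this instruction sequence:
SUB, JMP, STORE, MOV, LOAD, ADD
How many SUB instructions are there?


Scanning instruction sequence for SUB:
  Position 1: SUB <- MATCH
  Position 2: JMP
  Position 3: STORE
  Position 4: MOV
  Position 5: LOAD
  Position 6: ADD
Matches at positions: [1]
Total SUB count: 1

1


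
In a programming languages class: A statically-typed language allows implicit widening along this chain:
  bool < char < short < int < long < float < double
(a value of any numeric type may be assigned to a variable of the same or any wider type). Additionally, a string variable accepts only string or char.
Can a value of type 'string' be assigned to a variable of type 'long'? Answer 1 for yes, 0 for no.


Target variable type: long
Source value type: string
Rule: string cannot widen to any numeric type
Result: 0

0


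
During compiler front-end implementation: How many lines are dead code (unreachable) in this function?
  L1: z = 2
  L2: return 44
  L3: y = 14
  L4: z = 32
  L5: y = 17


Analyzing control flow:
  L1: reachable (before return)
  L2: reachable (return statement)
  L3: DEAD (after return at L2)
  L4: DEAD (after return at L2)
  L5: DEAD (after return at L2)
Return at L2, total lines = 5
Dead lines: L3 through L5
Count: 3

3


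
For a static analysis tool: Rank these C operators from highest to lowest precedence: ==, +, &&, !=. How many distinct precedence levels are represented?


Looking up precedence for each operator:
  == -> precedence 3
  + -> precedence 5
  && -> precedence 2
  != -> precedence 3
Sorted highest to lowest: +, ==, !=, &&
Distinct precedence values: [5, 3, 2]
Number of distinct levels: 3

3


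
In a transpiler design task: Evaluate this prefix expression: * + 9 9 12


Parsing prefix expression: * + 9 9 12
Step 1: Innermost operation '+ 9 9'
  9 + 9 = 18
Step 2: Outer operation '* [18] 12'
  18 * 12 = 216

216


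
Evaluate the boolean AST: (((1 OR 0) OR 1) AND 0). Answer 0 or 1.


Step 1: Evaluate inner node
  1 OR 0 = 1
Step 2: Evaluate next node
  1 OR 1 = 1
Step 3: Evaluate root node
  1 AND 0 = 0

0


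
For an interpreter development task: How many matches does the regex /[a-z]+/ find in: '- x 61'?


Pattern: /[a-z]+/ (identifiers)
Input: '- x 61'
Scanning for matches:
  Match 1: 'x'
Total matches: 1

1


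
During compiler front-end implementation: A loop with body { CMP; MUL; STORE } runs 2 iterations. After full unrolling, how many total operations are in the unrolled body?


Loop body operations: CMP, MUL, STORE (3 ops per iteration)
Unrolling 2 iterations:
  Iteration 1: CMP, MUL, STORE (3 ops)
  Iteration 2: CMP, MUL, STORE (3 ops)
Total: 2 iterations * 3 ops/iter = 6 operations

6


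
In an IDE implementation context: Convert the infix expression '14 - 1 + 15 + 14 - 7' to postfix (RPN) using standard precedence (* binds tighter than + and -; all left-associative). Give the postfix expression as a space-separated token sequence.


Applying the shunting-yard algorithm:
  Operand 14 -> output
  Push '-' onto operator stack -> op-stack: [-]
  Operand 1 -> output
  See '+' (prec 1); top '-' (prec 1) >= it -> pop '-' to output
  Push '+' onto operator stack -> op-stack: [+]
  Operand 15 -> output
  See '+' (prec 1); top '+' (prec 1) >= it -> pop '+' to output
  Push '+' onto operator stack -> op-stack: [+]
  Operand 14 -> output
  See '-' (prec 1); top '+' (prec 1) >= it -> pop '+' to output
  Push '-' onto operator stack -> op-stack: [-]
  Operand 7 -> output
  End of input: pop '-' to output
Postfix result: 14 1 - 15 + 14 + 7 -

14 1 - 15 + 14 + 7 -


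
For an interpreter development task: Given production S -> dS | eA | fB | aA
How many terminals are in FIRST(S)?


Production: S -> dS | eA | fB | aA
Examining each alternative for leading terminals:
  S -> dS : first terminal = 'd'
  S -> eA : first terminal = 'e'
  S -> fB : first terminal = 'f'
  S -> aA : first terminal = 'a'
FIRST(S) = {a, d, e, f}
Count: 4

4


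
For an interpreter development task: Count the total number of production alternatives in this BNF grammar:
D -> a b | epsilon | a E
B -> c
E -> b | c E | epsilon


Counting alternatives per rule:
  D: 3 alternative(s)
  B: 1 alternative(s)
  E: 3 alternative(s)
Sum: 3 + 1 + 3 = 7

7


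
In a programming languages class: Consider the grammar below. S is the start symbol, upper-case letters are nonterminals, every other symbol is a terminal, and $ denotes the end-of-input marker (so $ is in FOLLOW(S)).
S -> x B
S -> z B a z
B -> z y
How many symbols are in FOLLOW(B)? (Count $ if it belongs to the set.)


S is the start symbol and does not occur in any rule body, so FOLLOW(S) = {$}.
Examining every occurrence of B in a rule body:
  S -> x B : B is at the right end -> add FOLLOW(S) = {$}
  S -> z B a z : B is followed by terminal 'a' -> add 'a'
  B -> z y : B does not occur in the body -> contributes nothing
FOLLOW(B) = {a, $}
Count: 2

2


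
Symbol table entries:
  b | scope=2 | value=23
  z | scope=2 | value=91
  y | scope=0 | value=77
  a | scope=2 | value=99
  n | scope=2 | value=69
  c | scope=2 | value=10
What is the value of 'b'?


Searching symbol table for 'b':
  b | scope=2 | value=23 <- MATCH
  z | scope=2 | value=91
  y | scope=0 | value=77
  a | scope=2 | value=99
  n | scope=2 | value=69
  c | scope=2 | value=10
Found 'b' at scope 2 with value 23

23


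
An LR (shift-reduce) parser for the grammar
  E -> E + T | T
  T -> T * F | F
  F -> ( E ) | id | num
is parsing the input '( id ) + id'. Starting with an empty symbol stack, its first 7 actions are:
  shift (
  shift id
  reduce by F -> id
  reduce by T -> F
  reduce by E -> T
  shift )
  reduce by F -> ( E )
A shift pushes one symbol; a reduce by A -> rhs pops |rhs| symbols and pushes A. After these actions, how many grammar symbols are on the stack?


Tracking the symbol stack through each action:
  Action 1: shift '(' : push -> stack = [(] (size 1)
  Action 2: shift 'id' : push -> stack = [(, id] (size 2)
  Action 3: reduce by F -> id : pop 1, push F -> stack = [(, F] (size 2)
  Action 4: reduce by T -> F : pop 1, push T -> stack = [(, T] (size 2)
  Action 5: reduce by E -> T : pop 1, push E -> stack = [(, E] (size 2)
  Action 6: shift ')' : push -> stack = [(, E, )] (size 3)
  Action 7: reduce by F -> ( E ) : pop 3, push F -> stack = [F] (size 1)
Final stack size: 1

1


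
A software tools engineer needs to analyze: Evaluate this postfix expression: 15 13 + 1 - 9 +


Processing tokens left to right:
Push 15, Push 13
Pop 15 and 13, compute 15 + 13 = 28, push 28
Push 1
Pop 28 and 1, compute 28 - 1 = 27, push 27
Push 9
Pop 27 and 9, compute 27 + 9 = 36, push 36
Stack result: 36

36


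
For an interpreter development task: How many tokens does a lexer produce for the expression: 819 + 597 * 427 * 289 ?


Scanning '819 + 597 * 427 * 289'
Token 1: '819' -> integer_literal
Token 2: '+' -> operator
Token 3: '597' -> integer_literal
Token 4: '*' -> operator
Token 5: '427' -> integer_literal
Token 6: '*' -> operator
Token 7: '289' -> integer_literal
Total tokens: 7

7


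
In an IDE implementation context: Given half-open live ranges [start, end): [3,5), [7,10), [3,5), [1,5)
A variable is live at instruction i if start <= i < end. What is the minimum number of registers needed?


Live ranges:
  Var0: [3, 5)
  Var1: [7, 10)
  Var2: [3, 5)
  Var3: [1, 5)
Sweep-line events (position, delta, active):
  pos=1 start -> active=1
  pos=3 start -> active=2
  pos=3 start -> active=3
  pos=5 end -> active=2
  pos=5 end -> active=1
  pos=5 end -> active=0
  pos=7 start -> active=1
  pos=10 end -> active=0
Maximum simultaneous active: 3
Minimum registers needed: 3

3


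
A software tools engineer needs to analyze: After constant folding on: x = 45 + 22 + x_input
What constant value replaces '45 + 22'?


Identifying constant sub-expression:
  Original: x = 45 + 22 + x_input
  45 and 22 are both compile-time constants
  Evaluating: 45 + 22 = 67
  After folding: x = 67 + x_input

67


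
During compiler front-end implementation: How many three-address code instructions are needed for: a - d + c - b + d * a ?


Expression: a - d + c - b + d * a
Generating three-address code (respecting * over +/- precedence):
  Instruction 1: t1 = d * a
  Instruction 2: t2 = a - d
  Instruction 3: t3 = t2 + c
  Instruction 4: t4 = t3 - b
  Instruction 5: t5 = t4 + t1
Total instructions: 5

5


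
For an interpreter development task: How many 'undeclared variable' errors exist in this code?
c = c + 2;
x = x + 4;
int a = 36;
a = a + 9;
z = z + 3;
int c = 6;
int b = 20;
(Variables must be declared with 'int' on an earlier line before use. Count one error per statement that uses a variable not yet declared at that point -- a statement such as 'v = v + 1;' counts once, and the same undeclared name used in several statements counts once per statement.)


Scanning code line by line:
  Line 1: use 'c' -> ERROR (undeclared)
  Line 2: use 'x' -> ERROR (undeclared)
  Line 3: declare 'a' -> declared = ['a']
  Line 4: use 'a' -> OK (declared)
  Line 5: use 'z' -> ERROR (undeclared)
  Line 6: declare 'c' -> declared = ['a', 'c']
  Line 7: declare 'b' -> declared = ['a', 'b', 'c']
Total undeclared variable errors: 3

3


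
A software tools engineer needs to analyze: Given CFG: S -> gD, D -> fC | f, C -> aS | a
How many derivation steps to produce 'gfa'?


Grammar: S -> gD, D -> fC | f, C -> aS | a
Deriving 'gfa':
Step 1: S -> gD => gD
Step 2: D -> fC => gfC
Step 3: C -> a => gfa
Total derivation steps: 3

3


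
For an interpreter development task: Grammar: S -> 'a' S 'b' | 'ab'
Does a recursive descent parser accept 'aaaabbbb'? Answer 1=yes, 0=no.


Grammar accepts strings of the form a^n b^n (n >= 1)
Word: 'aaaabbbb'
Counting: 4 a's and 4 b's
Check: 4 == 4? Yes
Derivation (S -> aSb applied 3 time(s), then S -> ab): S => aSb => aaSbb => aaaSbbb => aaaabbbb
Accepted

1


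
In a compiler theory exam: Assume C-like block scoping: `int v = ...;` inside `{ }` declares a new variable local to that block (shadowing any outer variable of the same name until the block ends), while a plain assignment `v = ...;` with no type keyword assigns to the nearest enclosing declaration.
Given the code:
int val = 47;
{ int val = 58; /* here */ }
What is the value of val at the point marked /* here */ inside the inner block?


Analyzing scoping rules:
Outer scope: declares val = 47
Inner block: 'int val = 58;' declares a NEW val that shadows the outer one
Inside the block the inner declaration is in scope -> 58
Result: 58

58
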